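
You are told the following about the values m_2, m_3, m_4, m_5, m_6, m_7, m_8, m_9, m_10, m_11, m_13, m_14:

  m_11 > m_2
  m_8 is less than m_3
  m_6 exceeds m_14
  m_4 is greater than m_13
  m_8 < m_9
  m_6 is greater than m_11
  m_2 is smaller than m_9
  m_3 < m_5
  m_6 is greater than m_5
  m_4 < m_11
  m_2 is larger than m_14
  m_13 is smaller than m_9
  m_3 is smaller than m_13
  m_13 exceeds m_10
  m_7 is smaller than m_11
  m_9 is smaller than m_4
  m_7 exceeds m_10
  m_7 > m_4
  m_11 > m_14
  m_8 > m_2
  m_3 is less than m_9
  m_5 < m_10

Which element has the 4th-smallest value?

m_3

Chaining the given pairs: m_14 < m_2 < m_8 < m_3 < m_5 < m_10 < m_13 < m_9 < m_4 < m_7 < m_11 < m_6.
Counting 4 from the smallest end gives m_3.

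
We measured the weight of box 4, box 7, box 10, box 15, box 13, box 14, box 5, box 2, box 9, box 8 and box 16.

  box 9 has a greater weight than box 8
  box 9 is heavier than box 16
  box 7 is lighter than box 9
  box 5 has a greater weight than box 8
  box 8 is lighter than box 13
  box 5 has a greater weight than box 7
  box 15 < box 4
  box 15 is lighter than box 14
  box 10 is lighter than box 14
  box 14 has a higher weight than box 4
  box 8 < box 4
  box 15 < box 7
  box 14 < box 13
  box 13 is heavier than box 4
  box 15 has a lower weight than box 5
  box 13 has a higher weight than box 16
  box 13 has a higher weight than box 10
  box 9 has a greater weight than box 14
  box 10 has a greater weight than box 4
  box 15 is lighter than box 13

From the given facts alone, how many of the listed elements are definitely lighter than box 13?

The elements the relations force below box 13 are box 15, box 8, box 4, box 10, box 16, box 14 — no chain reaches any other.
That is 6.

6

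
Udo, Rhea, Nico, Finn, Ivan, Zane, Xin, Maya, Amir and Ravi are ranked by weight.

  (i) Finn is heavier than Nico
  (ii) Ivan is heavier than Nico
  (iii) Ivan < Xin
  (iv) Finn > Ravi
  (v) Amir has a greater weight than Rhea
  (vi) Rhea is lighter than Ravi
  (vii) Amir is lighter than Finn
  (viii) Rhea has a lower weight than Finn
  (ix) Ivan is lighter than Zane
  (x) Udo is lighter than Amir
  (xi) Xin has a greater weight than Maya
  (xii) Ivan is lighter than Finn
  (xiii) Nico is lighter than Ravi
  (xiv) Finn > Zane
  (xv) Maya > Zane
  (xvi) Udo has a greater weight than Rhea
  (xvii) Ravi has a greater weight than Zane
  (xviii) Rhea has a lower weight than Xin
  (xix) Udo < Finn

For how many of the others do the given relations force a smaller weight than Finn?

7

Directly below Finn: Rhea, Nico, Udo, Ivan, Zane, Amir, Ravi.
Nothing else is reachable below Finn; 7 in all.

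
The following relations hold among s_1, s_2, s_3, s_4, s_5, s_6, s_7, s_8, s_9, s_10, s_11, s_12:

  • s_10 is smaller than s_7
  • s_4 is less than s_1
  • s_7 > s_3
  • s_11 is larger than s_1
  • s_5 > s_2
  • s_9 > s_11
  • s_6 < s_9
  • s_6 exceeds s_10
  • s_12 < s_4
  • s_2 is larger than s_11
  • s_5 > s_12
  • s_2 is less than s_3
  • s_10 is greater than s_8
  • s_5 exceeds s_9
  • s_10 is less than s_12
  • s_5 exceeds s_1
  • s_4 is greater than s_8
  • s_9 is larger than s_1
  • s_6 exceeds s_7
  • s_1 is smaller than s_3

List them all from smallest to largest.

Each adjacent pair is fixed by a given relation: s_8 < s_10; s_10 < s_12; s_12 < s_4; s_4 < s_1; s_1 < s_11; s_11 < s_2; s_2 < s_3; s_3 < s_7; s_7 < s_6; s_6 < s_9; s_9 < s_5. Chaining them end to end gives the full order.

s_8 < s_10 < s_12 < s_4 < s_1 < s_11 < s_2 < s_3 < s_7 < s_6 < s_9 < s_5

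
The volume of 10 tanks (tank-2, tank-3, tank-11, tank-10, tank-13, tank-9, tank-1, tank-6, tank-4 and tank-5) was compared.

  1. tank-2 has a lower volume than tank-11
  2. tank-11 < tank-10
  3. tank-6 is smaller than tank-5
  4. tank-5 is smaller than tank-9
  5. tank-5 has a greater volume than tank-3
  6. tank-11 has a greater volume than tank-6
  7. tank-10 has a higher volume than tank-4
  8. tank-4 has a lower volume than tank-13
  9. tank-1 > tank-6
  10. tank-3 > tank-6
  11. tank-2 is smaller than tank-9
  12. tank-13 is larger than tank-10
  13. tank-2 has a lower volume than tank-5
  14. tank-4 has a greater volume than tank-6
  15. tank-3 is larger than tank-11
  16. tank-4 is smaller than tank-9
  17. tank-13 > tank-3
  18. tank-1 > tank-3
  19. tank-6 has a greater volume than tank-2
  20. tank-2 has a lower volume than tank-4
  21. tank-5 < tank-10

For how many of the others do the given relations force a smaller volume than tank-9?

Directly below tank-9: tank-2, tank-4, tank-5.
One step further: tank-6, tank-3 (5 so far).
One step further: tank-11 (6 so far).
Nothing else is reachable below tank-9; 6 in all.

6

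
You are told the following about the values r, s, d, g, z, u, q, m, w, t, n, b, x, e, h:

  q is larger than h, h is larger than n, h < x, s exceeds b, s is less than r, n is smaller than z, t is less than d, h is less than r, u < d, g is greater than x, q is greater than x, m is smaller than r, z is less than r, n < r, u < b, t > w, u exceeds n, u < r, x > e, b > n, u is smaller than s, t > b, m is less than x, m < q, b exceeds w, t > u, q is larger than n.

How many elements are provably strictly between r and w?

2

Chaining upward from w reaches: b, t, s, d.
Chaining downward from r reaches: n, u, b, h, m, s, z.
Strictly between w and r are those in both lists: b, s — 2 elements.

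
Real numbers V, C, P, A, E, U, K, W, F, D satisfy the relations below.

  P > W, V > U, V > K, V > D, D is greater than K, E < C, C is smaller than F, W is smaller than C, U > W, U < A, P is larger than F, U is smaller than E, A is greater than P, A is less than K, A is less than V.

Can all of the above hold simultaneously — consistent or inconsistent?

Every relation is compatible with W < U < E < C < F < P < A < K < D < V; the set is consistent.

consistent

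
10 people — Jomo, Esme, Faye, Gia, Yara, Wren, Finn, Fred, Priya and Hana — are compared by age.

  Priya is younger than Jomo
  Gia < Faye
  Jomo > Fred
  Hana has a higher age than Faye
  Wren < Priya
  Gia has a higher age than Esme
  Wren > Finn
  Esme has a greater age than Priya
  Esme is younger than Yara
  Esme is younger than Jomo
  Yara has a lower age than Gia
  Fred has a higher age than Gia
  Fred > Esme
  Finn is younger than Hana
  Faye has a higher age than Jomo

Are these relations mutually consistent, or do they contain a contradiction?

The single ordering Finn < Wren < Priya < Esme < Yara < Gia < Fred < Jomo < Faye < Hana satisfies every listed relation, so no contradiction arises.

consistent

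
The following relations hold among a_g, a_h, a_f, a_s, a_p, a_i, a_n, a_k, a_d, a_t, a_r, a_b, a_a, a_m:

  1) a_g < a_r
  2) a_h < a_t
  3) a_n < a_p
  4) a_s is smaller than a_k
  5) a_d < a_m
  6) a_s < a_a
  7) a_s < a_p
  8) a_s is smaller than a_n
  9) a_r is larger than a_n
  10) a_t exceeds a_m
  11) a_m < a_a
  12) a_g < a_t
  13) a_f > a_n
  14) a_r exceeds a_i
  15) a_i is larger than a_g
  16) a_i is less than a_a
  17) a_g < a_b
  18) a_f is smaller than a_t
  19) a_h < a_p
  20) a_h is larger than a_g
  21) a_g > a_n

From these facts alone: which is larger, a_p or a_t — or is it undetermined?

undetermined

Following every chain through a_p: below a_p we get a_s, a_n, a_g, a_h.
a_t is not reached, and no chain runs the other way from a_t to a_p.
So the given relations leave the order of a_p and a_t undetermined.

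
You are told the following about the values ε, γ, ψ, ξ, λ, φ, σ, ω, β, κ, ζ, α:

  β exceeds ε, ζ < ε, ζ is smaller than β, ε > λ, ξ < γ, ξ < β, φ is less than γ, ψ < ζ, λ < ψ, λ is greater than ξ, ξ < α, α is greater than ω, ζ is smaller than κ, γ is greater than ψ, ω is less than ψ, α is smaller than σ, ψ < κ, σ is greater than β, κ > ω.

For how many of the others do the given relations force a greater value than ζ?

Directly above ζ: ε, κ, β.
One step further: σ (4 so far).
Nothing else is reachable above ζ; 4 in all.

4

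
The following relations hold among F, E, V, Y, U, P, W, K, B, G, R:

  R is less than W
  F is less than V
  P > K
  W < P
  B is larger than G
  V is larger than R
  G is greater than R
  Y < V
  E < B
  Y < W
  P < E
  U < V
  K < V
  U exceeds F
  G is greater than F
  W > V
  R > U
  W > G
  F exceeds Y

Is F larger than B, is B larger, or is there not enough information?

B

F < U and U < R give F < R.
With R < V: F < U < R < V.
Then V < W extends the chain to W.
With W < P: F < U < R < V < W < P.
Then P < E extends the chain to E.
With E < B: F < U < R < V < W < P < E < B.
So B is larger.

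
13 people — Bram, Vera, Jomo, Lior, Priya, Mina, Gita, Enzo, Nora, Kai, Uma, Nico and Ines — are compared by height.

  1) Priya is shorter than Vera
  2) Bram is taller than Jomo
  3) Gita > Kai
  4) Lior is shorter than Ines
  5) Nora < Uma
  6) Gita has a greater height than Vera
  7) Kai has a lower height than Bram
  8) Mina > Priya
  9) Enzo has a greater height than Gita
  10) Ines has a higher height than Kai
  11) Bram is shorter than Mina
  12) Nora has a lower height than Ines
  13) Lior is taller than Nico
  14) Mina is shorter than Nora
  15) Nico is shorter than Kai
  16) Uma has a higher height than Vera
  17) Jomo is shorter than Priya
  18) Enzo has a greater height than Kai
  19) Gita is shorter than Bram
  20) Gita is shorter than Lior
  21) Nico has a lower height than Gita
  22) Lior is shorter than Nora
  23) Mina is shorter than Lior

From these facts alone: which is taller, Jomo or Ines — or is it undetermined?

Ines

Link the given pairs in sequence: Jomo < Priya; Priya < Vera; Vera < Gita; Gita < Bram; Bram < Mina; Mina < Lior; Lior < Nora; Nora < Ines.
Chaining these gives Jomo < Priya < Vera < Gita < Bram < Mina < Lior < Nora < Ines.
So Ines is taller.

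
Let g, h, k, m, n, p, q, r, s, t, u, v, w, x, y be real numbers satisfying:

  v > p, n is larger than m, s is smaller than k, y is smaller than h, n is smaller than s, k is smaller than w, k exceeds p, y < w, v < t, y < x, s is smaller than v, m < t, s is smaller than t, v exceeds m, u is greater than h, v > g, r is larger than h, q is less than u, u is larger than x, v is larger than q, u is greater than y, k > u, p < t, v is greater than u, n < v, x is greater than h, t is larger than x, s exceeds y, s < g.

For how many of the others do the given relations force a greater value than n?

From n the given relations immediately reach s, v.
From those, k, g, t — 5 in total.
From those, w — 6 in total.
No other element is forced above n by the given relations, so the count is 6.

6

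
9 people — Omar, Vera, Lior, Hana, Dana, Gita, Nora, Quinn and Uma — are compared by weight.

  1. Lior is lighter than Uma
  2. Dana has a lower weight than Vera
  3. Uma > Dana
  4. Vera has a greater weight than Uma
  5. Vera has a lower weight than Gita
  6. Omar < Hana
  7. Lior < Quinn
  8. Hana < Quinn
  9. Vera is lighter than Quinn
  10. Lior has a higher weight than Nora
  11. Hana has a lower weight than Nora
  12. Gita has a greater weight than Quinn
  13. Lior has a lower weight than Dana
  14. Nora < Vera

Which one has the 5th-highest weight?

Chaining the given pairs: Omar < Hana < Nora < Lior < Dana < Uma < Vera < Quinn < Gita.
The 5th largest is Dana.

Dana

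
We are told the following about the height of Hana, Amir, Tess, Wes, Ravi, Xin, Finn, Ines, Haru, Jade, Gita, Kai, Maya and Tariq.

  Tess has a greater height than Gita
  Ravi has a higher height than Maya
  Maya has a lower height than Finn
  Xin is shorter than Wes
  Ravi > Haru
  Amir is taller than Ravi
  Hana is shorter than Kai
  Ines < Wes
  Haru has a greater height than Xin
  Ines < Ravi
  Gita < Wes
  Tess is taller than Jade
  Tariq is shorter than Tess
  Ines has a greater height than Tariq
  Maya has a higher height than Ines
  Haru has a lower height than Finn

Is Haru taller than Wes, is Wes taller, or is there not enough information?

undetermined

Following every chain through Haru: above Haru we get Ravi, Finn, Amir; below Haru we get Xin.
Wes is not reached, and no chain runs the other way from Wes to Haru.
So the given relations leave the order of Haru and Wes undetermined.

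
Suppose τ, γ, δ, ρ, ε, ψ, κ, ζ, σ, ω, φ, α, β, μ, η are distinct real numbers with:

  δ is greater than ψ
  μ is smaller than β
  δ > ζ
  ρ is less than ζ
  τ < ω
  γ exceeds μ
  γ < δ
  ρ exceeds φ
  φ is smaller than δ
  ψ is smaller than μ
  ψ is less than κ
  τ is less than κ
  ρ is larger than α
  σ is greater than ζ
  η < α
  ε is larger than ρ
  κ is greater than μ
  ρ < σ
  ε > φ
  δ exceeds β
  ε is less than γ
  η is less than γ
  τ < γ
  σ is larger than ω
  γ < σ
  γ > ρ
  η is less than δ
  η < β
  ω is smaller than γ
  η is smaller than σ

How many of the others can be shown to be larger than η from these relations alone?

8

Directly above η: α, γ, β, δ, σ.
One step further: ρ (6 so far).
One step further: ζ, ε (8 so far).
No other element is forced above η by the given relations, so the count is 8.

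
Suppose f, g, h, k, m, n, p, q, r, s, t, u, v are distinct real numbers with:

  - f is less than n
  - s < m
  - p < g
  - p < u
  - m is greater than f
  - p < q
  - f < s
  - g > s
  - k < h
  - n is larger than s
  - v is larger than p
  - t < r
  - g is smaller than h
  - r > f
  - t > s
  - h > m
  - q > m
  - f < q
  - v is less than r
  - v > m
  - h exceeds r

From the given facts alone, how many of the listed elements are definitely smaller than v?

From v the given relations immediately reach p, m.
From those, f, s — 4 in total.
Nothing else is reachable below v; 4 in all.

4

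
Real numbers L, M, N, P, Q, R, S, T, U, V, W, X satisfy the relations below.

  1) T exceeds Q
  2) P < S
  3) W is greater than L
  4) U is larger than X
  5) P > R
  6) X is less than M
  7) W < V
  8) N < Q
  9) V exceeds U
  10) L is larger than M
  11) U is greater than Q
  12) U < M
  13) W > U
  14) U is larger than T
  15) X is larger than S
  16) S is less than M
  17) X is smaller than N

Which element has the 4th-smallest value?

Piecing the relations together gives one ordering: R < P < S < X < N < Q < T < U < M < L < W < V.
Counting 4 from the smallest end gives X.

X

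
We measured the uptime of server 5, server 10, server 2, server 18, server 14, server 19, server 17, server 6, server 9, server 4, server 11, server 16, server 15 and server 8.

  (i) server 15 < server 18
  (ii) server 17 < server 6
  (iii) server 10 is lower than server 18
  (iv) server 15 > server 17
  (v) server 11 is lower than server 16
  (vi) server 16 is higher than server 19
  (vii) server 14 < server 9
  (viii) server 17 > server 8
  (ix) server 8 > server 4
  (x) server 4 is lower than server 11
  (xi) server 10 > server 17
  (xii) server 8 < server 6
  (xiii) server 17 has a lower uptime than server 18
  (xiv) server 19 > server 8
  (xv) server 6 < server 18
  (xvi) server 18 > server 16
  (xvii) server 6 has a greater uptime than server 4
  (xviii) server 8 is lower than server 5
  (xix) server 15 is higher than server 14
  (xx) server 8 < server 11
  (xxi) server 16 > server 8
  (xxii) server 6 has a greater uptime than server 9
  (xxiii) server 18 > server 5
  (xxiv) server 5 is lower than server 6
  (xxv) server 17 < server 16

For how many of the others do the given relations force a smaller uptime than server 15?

4

Directly below server 15: server 14, server 17.
One step further: server 8 (3 so far).
One step further: server 4 (4 so far).
Nothing else is reachable below server 15; 4 in all.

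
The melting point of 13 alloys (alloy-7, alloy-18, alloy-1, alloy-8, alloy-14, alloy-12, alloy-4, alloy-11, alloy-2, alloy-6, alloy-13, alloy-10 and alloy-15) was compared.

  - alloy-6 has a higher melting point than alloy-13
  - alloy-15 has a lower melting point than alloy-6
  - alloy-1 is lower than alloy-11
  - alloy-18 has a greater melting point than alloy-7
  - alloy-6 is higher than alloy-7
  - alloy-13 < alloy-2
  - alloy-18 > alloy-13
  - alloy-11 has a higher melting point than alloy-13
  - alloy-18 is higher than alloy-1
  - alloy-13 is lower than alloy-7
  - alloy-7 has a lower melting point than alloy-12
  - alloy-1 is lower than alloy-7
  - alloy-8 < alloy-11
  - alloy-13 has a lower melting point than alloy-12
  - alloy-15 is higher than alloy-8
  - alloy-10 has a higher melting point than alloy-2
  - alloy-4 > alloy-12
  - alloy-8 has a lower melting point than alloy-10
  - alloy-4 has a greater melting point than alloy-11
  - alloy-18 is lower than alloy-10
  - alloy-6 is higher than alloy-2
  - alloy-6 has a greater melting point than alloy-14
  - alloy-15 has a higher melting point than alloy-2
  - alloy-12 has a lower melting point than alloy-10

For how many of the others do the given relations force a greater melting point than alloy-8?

5

The elements the relations force above alloy-8 are alloy-15, alloy-11, alloy-10, alloy-4, alloy-6 — no chain reaches any other.
That is 5.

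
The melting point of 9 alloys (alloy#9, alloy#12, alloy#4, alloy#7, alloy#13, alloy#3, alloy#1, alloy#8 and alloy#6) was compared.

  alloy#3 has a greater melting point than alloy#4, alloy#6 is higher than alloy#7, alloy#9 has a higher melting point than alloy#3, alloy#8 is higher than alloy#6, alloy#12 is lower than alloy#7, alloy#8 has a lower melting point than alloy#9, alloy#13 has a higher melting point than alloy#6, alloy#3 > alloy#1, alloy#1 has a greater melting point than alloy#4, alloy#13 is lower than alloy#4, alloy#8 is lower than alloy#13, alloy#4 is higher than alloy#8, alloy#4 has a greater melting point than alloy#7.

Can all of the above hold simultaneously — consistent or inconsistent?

Every relation is compatible with alloy#12 < alloy#7 < alloy#6 < alloy#8 < alloy#13 < alloy#4 < alloy#1 < alloy#3 < alloy#9; the set is consistent.

consistent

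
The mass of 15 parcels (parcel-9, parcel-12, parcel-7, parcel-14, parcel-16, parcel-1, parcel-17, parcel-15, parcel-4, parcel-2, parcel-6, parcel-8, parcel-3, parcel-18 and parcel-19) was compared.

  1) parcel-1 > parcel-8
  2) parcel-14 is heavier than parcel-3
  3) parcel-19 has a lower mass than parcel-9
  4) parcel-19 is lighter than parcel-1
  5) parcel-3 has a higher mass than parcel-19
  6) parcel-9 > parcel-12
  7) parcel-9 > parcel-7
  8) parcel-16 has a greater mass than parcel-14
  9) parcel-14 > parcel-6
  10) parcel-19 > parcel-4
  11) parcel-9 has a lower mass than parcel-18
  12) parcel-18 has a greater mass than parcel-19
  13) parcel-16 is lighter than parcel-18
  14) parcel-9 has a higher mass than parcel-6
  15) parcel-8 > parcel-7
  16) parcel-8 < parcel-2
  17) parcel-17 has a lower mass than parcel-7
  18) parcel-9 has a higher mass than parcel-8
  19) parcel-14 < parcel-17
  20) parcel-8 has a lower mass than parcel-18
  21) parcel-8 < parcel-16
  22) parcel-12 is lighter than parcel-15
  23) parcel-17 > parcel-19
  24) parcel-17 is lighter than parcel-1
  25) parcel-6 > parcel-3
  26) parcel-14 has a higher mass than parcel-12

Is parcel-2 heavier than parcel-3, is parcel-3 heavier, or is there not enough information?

parcel-3 < parcel-6 and parcel-6 < parcel-14 give parcel-3 < parcel-14.
Then parcel-14 < parcel-17 extends the chain to parcel-17.
With parcel-17 < parcel-7: parcel-3 < parcel-6 < parcel-14 < parcel-17 < parcel-7.
Then parcel-7 < parcel-8 extends the chain to parcel-8.
With parcel-8 < parcel-2: parcel-3 < parcel-6 < parcel-14 < parcel-17 < parcel-7 < parcel-8 < parcel-2.
So parcel-2 is heavier.

parcel-2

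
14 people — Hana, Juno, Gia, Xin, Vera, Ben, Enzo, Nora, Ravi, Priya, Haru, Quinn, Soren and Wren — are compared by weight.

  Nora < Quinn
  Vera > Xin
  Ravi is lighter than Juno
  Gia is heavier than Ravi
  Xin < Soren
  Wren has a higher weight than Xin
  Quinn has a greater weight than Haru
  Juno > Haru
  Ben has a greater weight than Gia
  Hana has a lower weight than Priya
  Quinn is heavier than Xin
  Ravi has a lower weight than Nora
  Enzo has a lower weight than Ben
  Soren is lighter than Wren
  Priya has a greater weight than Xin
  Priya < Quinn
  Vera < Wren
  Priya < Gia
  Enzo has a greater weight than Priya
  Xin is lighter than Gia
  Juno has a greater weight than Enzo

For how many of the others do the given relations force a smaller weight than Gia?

Directly below Gia: Xin, Ravi, Priya.
One step further: Hana (4 so far).
No other element is forced below Gia by the given relations, so the count is 4.

4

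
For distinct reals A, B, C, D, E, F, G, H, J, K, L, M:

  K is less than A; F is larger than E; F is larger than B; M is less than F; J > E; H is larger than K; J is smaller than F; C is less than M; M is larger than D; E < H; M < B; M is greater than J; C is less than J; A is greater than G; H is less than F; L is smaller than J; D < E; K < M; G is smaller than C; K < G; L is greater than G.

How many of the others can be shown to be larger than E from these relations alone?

5

The elements the relations force above E are H, J, M, B, F — no chain reaches any other.
That is 5.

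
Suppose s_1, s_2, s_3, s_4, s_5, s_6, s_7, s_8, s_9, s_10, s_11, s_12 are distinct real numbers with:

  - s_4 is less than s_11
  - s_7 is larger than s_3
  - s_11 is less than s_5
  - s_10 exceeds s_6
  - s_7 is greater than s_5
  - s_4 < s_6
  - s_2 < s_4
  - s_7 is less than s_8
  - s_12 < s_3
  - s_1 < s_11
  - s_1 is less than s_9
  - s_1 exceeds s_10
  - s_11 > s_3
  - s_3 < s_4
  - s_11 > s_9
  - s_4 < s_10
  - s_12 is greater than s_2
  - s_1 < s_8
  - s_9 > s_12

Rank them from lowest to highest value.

s_2 < s_12 < s_3 < s_4 < s_6 < s_10 < s_1 < s_9 < s_11 < s_5 < s_7 < s_8

Each adjacent pair is fixed by a given relation: s_2 < s_12; s_12 < s_3; s_3 < s_4; s_4 < s_6; s_6 < s_10; s_10 < s_1; s_1 < s_9; s_9 < s_11; s_11 < s_5; s_5 < s_7; s_7 < s_8. Chaining them end to end gives the full order.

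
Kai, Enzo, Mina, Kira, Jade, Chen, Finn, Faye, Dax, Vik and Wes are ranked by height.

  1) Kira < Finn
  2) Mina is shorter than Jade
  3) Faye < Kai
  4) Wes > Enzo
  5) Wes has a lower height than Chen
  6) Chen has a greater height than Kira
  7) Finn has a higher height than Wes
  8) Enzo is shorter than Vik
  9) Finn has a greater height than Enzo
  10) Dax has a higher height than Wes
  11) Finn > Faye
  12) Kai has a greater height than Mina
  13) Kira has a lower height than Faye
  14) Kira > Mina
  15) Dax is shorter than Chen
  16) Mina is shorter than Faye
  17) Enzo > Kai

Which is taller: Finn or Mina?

Finn

Mina < Kira and Kira < Faye give Mina < Faye.
With Faye < Kai: Mina < Kira < Faye < Kai.
With Kai < Enzo: Mina < Kira < Faye < Kai < Enzo.
Then Enzo < Wes extends the chain to Wes.
Then Wes < Finn extends the chain to Finn.
So Mina < Finn; Finn is the taller of the two.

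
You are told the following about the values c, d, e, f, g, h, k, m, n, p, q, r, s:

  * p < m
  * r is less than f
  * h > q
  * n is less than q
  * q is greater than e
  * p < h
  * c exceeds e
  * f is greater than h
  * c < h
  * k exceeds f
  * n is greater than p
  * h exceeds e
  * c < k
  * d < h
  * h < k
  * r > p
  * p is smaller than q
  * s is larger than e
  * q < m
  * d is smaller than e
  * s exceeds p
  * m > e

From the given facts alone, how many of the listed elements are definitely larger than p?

Directly above p: n, r, q, s, m, h.
One step further: f, k (8 so far).
Nothing else is reachable above p; 8 in all.

8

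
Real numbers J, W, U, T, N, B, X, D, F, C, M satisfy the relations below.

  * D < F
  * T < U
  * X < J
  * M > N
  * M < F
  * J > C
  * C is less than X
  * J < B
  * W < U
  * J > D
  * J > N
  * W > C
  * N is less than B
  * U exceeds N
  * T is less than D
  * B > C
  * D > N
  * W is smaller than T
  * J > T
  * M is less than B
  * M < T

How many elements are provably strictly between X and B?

The relations place X below B. An element lies strictly between them when it is forced above X and also forced below B.
Above X: {J}. Below B: {C, W, N, M, T, D, J}.
Intersection: {J} — 1.

1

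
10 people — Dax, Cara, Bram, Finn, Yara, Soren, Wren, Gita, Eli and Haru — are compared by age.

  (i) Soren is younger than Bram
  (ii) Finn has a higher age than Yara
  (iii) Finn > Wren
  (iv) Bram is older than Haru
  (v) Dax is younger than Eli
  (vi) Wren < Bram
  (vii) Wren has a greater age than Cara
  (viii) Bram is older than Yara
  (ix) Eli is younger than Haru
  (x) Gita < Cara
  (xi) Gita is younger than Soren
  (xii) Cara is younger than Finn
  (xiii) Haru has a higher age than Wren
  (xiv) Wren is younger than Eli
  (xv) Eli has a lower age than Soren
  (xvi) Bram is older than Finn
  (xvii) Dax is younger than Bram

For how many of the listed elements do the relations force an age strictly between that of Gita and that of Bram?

The relations place Gita below Bram. An element lies strictly between them when it is forced above Gita and also forced below Bram.
Above Gita: {Cara, Wren, Eli, Soren, Finn, Haru}. Below Bram: {Yara, Dax, Cara, Wren, Eli, Soren, Finn, Haru}.
Intersection: {Cara, Wren, Eli, Soren, Finn, Haru} — 6.

6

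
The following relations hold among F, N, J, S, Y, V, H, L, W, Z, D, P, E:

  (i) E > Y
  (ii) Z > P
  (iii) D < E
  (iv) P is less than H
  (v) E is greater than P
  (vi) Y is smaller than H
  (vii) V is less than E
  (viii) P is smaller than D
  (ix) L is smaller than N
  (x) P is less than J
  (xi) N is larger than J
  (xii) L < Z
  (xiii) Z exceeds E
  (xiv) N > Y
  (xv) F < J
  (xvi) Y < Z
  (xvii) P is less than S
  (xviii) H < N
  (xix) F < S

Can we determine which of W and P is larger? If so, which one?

undetermined

Following every chain through P: above P we get D, E, S, J, H, Z, N.
W is not reached, and no chain runs the other way from W to P.
So the given relations leave the order of P and W undetermined.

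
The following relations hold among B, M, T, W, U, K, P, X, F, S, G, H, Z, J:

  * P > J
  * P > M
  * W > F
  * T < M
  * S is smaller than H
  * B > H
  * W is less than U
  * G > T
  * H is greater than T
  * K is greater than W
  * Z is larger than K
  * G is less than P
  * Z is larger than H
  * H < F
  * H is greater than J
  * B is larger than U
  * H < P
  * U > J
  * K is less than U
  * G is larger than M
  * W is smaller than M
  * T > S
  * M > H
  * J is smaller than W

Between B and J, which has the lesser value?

J < H and H < F give J < F.
With F < W: J < H < F < W.
With W < K: J < H < F < W < K.
Then K < U extends the chain to U.
With U < B: J < H < F < W < K < U < B.
So J < B; J is the smaller of the two.

J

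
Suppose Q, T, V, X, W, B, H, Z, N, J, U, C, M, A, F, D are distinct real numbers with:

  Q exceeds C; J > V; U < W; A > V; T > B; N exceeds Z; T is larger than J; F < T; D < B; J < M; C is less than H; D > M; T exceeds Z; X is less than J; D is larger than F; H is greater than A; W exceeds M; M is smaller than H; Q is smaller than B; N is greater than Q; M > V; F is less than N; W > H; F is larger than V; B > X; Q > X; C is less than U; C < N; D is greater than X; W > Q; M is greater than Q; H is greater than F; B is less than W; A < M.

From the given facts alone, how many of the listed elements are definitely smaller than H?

Directly below H: C, F, A, M.
One step further: V, J, Q (7 so far).
One step further: X (8 so far).
No other element is forced below H by the given relations, so the count is 8.

8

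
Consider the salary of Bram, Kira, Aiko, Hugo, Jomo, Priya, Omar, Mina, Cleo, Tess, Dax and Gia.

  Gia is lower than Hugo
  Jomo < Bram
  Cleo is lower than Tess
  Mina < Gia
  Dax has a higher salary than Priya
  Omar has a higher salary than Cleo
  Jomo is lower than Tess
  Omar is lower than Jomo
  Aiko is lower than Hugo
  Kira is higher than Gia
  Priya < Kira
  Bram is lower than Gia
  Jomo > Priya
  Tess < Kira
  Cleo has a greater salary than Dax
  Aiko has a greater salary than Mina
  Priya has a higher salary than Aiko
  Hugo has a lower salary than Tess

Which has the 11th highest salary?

Aiko

Chaining the given pairs: Mina < Aiko < Priya < Dax < Cleo < Omar < Jomo < Bram < Gia < Hugo < Tess < Kira.
Counting 11 from the largest end gives Aiko.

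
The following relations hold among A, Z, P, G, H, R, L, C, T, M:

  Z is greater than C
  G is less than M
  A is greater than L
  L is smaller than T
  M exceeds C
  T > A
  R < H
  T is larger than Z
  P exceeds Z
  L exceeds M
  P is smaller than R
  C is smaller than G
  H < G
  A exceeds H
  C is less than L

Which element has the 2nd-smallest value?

Z

The consecutive relations fix a unique order: C < Z < P < R < H < G < M < L < A < T.
Counting 2 from the smallest end gives Z.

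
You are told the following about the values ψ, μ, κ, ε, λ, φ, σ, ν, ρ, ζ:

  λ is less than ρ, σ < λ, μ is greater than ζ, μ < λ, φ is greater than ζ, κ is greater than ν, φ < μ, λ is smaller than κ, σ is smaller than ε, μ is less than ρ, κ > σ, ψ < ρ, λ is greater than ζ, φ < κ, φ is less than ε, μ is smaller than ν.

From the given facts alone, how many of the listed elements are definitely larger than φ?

The elements the relations force above φ are ε, μ, λ, ρ, ν, κ — no chain reaches any other.
That is 6.

6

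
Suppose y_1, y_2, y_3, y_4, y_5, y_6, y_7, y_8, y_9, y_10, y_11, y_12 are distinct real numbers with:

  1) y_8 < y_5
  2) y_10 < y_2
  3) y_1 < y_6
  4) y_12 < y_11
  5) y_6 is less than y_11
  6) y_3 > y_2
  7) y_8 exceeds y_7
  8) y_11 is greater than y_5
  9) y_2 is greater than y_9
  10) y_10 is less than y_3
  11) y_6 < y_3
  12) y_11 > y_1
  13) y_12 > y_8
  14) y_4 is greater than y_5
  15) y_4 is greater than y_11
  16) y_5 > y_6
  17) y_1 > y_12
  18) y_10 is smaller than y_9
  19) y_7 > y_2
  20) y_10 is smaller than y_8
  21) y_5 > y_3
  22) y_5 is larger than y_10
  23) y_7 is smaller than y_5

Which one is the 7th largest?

y_12

The consecutive relations fix a unique order: y_10 < y_9 < y_2 < y_7 < y_8 < y_12 < y_1 < y_6 < y_3 < y_5 < y_11 < y_4.
The 7th largest is y_12.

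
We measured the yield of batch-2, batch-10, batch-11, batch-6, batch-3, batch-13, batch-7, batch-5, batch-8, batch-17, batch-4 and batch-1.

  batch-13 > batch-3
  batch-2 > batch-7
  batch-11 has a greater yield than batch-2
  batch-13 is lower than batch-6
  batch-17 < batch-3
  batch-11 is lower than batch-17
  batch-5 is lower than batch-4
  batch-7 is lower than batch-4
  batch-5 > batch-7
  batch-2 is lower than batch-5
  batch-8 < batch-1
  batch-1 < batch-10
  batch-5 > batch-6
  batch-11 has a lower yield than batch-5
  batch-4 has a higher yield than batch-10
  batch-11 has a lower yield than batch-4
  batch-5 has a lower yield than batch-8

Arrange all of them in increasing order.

batch-7 < batch-2 < batch-11 < batch-17 < batch-3 < batch-13 < batch-6 < batch-5 < batch-8 < batch-1 < batch-10 < batch-4

Each adjacent pair is fixed by a given relation: batch-7 < batch-2; batch-2 < batch-11; batch-11 < batch-17; batch-17 < batch-3; batch-3 < batch-13; batch-13 < batch-6; batch-6 < batch-5; batch-5 < batch-8; batch-8 < batch-1; batch-1 < batch-10; batch-10 < batch-4. Chaining them end to end gives the full order.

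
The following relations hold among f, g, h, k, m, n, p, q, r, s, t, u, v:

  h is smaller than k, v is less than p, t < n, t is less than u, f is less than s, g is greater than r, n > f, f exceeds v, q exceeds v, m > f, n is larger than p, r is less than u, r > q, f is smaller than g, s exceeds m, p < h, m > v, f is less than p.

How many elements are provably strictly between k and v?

The relations place v below k. An element lies strictly between them when it is forced above v and also forced below k.
Above v: {q, f, p, r, h, m, s, n, u, g}. Below k: {f, p, h}.
Intersection: {f, p, h} — 3.

3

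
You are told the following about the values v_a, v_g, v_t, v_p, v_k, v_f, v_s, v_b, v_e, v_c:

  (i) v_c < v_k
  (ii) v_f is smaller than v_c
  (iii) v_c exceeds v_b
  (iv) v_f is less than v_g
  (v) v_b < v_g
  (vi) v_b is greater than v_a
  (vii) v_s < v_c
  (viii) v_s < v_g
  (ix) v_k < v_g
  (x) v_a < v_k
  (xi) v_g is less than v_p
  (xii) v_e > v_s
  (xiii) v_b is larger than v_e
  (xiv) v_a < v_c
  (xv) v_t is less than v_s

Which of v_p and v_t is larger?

v_t < v_s and v_s < v_e give v_t < v_e.
With v_e < v_b: v_t < v_s < v_e < v_b.
Then v_b < v_c extends the chain to v_c.
Then v_c < v_k extends the chain to v_k.
Then v_k < v_g extends the chain to v_g.
Then v_g < v_p extends the chain to v_p.
So v_t < v_p; v_p is the larger of the two.

v_p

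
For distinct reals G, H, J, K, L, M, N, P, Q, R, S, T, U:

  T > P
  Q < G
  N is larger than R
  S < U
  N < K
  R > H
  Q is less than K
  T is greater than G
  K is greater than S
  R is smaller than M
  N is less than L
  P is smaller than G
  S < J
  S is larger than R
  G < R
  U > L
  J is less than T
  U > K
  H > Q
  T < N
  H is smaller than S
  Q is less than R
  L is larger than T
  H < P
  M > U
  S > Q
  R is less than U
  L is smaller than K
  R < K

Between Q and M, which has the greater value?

Q < H and H < P give Q < P.
Then P < G extends the chain to G.
Then G < R extends the chain to R.
Then R < S extends the chain to S.
Then S < J extends the chain to J.
Then J < T extends the chain to T.
Then T < N extends the chain to N.
With N < L: Q < H < P < G < R < S < J < T < N < L.
With L < K: Q < H < P < G < R < S < J < T < N < L < K.
Then K < U extends the chain to U.
Then U < M extends the chain to M.
So Q < M; M is the larger of the two.

M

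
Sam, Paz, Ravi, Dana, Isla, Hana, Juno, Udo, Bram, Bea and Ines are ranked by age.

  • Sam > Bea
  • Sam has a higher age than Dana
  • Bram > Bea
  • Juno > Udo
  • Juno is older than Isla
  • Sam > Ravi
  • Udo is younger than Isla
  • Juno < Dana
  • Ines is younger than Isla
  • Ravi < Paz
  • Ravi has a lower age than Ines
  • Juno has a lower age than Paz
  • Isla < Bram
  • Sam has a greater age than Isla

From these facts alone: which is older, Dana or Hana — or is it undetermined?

Following every chain through Hana: nothing is chained to Hana.
Dana is not reached, and no chain runs the other way from Dana to Hana.
So the given relations leave the order of Hana and Dana undetermined.

undetermined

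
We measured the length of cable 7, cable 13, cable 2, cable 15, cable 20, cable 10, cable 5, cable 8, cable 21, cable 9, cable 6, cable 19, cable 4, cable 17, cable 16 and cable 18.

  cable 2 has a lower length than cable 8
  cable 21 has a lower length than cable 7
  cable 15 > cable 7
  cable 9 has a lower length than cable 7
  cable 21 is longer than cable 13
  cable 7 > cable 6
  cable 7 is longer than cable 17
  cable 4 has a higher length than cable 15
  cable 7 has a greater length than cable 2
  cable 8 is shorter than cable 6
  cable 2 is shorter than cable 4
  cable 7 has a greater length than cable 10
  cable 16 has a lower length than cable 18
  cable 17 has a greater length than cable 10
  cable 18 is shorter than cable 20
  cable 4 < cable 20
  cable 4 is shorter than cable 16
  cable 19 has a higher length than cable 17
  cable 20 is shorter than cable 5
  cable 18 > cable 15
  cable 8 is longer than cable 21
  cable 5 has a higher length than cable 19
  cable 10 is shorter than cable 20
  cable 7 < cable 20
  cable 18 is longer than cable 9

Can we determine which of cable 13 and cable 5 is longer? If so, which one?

cable 5

The relevant relations are cable 13 < cable 21; cable 21 < cable 8; cable 8 < cable 6; cable 6 < cable 7; cable 7 < cable 15; cable 15 < cable 4; cable 4 < cable 16; cable 16 < cable 18; cable 18 < cable 20; cable 20 < cable 5.
Together: cable 13 < cable 21 < cable 8 < cable 6 < cable 7 < cable 15 < cable 4 < cable 16 < cable 18 < cable 20 < cable 5.
So cable 5 is longer.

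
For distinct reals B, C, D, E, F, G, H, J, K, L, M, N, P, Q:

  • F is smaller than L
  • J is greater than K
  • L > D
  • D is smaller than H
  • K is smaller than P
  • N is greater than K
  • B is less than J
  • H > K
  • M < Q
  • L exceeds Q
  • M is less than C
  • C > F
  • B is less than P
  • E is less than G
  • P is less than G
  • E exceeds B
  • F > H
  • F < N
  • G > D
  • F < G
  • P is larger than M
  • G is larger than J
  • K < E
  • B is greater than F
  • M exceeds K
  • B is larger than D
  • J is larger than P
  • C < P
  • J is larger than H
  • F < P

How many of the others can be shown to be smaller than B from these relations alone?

From B the given relations immediately reach D, F.
From those, H — 3 in total.
From those, K — 4 in total.
No other element is forced below B by the given relations, so the count is 4.

4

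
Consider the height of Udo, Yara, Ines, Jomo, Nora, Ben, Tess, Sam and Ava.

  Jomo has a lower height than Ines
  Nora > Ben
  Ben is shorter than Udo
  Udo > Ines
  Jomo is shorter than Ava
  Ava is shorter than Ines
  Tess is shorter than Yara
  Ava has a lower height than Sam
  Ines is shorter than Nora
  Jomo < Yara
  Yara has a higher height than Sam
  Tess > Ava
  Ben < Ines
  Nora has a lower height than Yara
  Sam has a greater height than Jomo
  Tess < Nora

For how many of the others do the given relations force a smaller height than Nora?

The elements the relations force below Nora are Jomo, Ava, Tess, Ben, Ines — no chain reaches any other.
That is 5.

5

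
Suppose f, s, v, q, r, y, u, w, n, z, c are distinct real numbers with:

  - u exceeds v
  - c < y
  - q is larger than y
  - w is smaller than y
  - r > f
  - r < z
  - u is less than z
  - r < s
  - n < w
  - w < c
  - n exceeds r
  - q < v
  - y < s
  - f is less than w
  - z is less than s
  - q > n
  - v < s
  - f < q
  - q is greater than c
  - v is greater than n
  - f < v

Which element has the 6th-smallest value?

Piecing the relations together gives one ordering: f < r < n < w < c < y < q < v < u < z < s.
The 6th smallest is y.

y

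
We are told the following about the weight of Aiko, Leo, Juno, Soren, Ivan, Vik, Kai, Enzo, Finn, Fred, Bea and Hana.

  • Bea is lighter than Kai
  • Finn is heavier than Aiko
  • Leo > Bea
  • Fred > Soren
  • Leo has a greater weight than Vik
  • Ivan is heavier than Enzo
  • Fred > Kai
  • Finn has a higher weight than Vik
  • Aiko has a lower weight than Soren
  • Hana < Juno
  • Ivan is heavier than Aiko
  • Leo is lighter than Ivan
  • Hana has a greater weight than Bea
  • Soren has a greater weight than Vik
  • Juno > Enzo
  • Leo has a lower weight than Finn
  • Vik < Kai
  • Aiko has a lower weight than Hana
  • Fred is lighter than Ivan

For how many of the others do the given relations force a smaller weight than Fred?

5

The elements the relations force below Fred are Aiko, Vik, Bea, Soren, Kai — no chain reaches any other.
That is 5.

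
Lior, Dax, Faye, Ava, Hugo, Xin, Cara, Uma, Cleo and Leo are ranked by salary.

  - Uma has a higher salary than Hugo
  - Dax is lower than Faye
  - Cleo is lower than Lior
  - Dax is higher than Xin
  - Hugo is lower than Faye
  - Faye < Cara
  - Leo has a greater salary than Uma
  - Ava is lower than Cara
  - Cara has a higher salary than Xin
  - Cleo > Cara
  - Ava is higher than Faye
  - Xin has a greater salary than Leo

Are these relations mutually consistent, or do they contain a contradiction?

consistent

Every relation is compatible with Hugo < Uma < Leo < Xin < Dax < Faye < Ava < Cara < Cleo < Lior; the set is consistent.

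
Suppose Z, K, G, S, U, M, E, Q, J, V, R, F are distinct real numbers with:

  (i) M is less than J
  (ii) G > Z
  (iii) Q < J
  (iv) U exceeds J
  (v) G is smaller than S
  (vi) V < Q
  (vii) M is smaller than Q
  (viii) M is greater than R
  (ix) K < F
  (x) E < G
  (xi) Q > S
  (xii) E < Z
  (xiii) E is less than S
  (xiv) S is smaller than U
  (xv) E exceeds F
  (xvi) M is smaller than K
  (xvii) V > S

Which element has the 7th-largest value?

Z

Piecing the relations together gives one ordering: R < M < K < F < E < Z < G < S < V < Q < J < U.
The 7th largest is Z.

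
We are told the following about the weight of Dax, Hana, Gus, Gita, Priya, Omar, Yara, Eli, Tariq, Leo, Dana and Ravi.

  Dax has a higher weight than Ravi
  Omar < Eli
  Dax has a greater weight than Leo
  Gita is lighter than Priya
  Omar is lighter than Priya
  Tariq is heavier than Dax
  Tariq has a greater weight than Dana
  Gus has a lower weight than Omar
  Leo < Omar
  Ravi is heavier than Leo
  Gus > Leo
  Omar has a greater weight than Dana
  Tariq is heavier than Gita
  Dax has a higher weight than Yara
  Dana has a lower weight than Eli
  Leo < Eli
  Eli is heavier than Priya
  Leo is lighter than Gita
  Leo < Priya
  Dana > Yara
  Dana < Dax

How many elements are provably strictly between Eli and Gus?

Chaining upward from Gus reaches: Omar, Priya.
Chaining downward from Eli reaches: Leo, Yara, Dana, Omar, Gita, Priya.
Strictly between Gus and Eli are those in both lists: Omar, Priya — 2 elements.

2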